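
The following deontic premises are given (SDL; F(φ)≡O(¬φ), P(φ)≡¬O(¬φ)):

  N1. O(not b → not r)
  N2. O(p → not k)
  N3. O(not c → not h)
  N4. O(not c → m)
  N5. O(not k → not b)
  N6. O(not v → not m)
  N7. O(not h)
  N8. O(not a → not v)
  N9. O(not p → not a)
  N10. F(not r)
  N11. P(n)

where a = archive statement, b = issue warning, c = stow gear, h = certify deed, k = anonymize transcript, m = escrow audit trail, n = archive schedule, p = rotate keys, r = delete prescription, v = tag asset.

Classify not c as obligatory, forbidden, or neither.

Forbidden

Premise 10, F(not r), is equivalent to O(r).
Premise 1 is O(not b → not r); contrapositively O(r → b). Since O(r) holds, K gives O(b).
Premise 5, O(not k → not b), contraposes to O(b → k); with O(b) we get O(k).
Premise 2, O(p → not k), contraposes to O(k → not p); with O(k) we get O(not p).
With premise 9, O(not p → not a), the K-axiom yields O(not a).
Applying K to premise 8 (O(not a → not v)) and O(not a) yields O(not v).
From O(not v) and premise 6, O(not v → not m), we obtain O(not m).
Premise 4, O(not c → m), contraposes to O(not m → c); with O(not m) we get O(c).
Premises 3, 7, 11 do not contribute to this derivation.
Thus O(c), which is F(not c): not c is forbidden.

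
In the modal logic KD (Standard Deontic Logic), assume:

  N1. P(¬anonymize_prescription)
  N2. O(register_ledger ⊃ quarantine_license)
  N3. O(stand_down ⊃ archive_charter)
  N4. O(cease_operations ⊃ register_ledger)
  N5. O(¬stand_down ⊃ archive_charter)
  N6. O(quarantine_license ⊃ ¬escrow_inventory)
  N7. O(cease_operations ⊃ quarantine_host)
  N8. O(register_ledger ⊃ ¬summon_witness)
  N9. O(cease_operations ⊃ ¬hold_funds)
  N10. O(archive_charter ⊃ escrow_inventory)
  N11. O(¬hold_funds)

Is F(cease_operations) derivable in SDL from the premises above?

By case analysis on stand_down: premise 3 gives O(stand_down ⊃ archive_charter) and premise 5 gives O(¬stand_down ⊃ archive_charter), so O(archive_charter) either way.
Premise 10 is O(archive_charter ⊃ escrow_inventory); since O(archive_charter), deontic closure gives O(escrow_inventory).
The contrapositive of premise 6 (O(quarantine_license ⊃ ¬escrow_inventory)) is O(escrow_inventory ⊃ ¬quarantine_license), and O(escrow_inventory) is already established, so O(¬quarantine_license).
Premise 2 is O(register_ledger ⊃ quarantine_license); contrapositively O(¬quarantine_license ⊃ ¬register_ledger). Since O(¬quarantine_license) holds, K gives O(¬register_ledger).
Premise 4 is O(cease_operations ⊃ register_ledger); contrapositively O(¬register_ledger ⊃ ¬cease_operations). Since O(¬register_ledger) holds, K gives O(¬cease_operations).
Premises 1, 7, 8, 9, 11 do not contribute to this derivation.
So O(¬cease_operations) holds, i.e. F(cease_operations). The claim follows.

Yes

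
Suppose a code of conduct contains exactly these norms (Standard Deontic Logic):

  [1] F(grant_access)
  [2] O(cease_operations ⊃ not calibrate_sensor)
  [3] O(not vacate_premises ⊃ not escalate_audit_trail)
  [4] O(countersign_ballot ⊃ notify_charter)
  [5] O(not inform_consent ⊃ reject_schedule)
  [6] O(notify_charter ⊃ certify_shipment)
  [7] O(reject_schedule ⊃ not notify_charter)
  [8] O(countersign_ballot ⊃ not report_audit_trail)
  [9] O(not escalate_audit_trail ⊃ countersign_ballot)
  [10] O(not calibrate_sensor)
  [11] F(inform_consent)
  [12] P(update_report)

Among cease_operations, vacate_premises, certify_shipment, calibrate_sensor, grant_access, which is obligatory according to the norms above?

vacate_premises

Premise 11, F(inform_consent), is equivalent to O(not inform_consent).
With premise 5, O(not inform_consent ⊃ reject_schedule), the K-axiom yields O(reject_schedule).
With premise 7, O(reject_schedule ⊃ not notify_charter), the K-axiom yields O(not notify_charter).
Premise 4, O(countersign_ballot ⊃ notify_charter), contraposes to O(not notify_charter ⊃ not countersign_ballot); with O(not notify_charter) we get O(not countersign_ballot).
Premise 9, O(not escalate_audit_trail ⊃ countersign_ballot), contraposes to O(not countersign_ballot ⊃ escalate_audit_trail); with O(not countersign_ballot) we get O(escalate_audit_trail).
The contrapositive of premise 3 (O(not vacate_premises ⊃ not escalate_audit_trail)) is O(escalate_audit_trail ⊃ vacate_premises), and O(escalate_audit_trail) is already established, so O(vacate_premises).
So O(vacate_premises) holds — vacate_premises is obligatory. None of the other listed options is made obligatory by any chain of premises.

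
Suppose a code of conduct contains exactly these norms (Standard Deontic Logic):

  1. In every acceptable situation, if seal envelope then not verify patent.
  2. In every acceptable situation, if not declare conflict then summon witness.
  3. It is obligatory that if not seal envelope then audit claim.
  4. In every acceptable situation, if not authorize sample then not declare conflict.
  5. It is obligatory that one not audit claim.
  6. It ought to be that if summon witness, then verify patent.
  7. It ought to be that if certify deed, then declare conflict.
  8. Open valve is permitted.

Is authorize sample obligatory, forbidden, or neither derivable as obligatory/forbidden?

Obligatory

Premise 5 gives O(¬audit_claim).
Premise 3, O(¬seal_envelope → audit_claim), contraposes to O(¬audit_claim → seal_envelope); with O(¬audit_claim) we get O(seal_envelope).
Applying K to premise 1 (O(seal_envelope → ¬verify_patent)) and O(seal_envelope) yields O(¬verify_patent).
Premise 6, O(summon_witness → verify_patent), contraposes to O(¬verify_patent → ¬summon_witness); with O(¬verify_patent) we get O(¬summon_witness).
The contrapositive of premise 2 (O(¬declare_conflict → summon_witness)) is O(¬summon_witness → declare_conflict), and O(¬summon_witness) is already established, so O(declare_conflict).
Premise 4, O(¬authorize_sample → ¬declare_conflict), contraposes to O(declare_conflict → authorize_sample); with O(declare_conflict) we get O(authorize_sample).
Premises 7, 8 do not contribute to this derivation.
Hence authorize_sample is obligatory.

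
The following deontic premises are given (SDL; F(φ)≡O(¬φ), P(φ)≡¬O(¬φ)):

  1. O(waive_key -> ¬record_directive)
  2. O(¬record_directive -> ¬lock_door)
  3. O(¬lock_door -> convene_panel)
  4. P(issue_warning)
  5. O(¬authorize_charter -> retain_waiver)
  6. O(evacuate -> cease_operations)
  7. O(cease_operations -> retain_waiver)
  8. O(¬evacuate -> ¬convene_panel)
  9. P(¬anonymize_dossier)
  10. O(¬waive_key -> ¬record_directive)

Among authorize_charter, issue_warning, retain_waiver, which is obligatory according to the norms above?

Premises 1 and 10 are O(waive_key -> ¬record_directive) and O(¬waive_key -> ¬record_directive); every ideal world satisfies waive_key or ¬waive_key, so in either case ¬record_directive holds — hence O(¬record_directive).
Premise 2 is O(¬record_directive -> ¬lock_door); since O(¬record_directive), deontic closure gives O(¬lock_door).
With premise 3, O(¬lock_door -> convene_panel), the K-axiom yields O(convene_panel).
Premise 8 is O(¬evacuate -> ¬convene_panel); contrapositively O(convene_panel -> evacuate). Since O(convene_panel) holds, K gives O(evacuate).
Premise 6 is O(evacuate -> cease_operations); since O(evacuate), deontic closure gives O(cease_operations).
With premise 7, O(cease_operations -> retain_waiver), the K-axiom yields O(retain_waiver).
So O(retain_waiver) holds — retain_waiver is obligatory. None of the other listed options is made obligatory by any chain of premises.

retain_waiver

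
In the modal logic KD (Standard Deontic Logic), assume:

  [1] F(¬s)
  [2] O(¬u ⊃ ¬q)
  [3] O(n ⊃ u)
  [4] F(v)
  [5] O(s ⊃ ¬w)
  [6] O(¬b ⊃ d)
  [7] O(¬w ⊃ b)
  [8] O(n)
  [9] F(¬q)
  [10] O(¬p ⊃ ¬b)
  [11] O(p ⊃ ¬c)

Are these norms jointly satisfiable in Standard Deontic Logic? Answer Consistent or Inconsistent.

Consistent

Premise 2 is O(¬u ⊃ ¬q), but O(¬u) is not derivable from the premises, so it does not yield O(¬q).
So O(¬q) is not derivable, and the apparent clash with O(q) does not arise.
A world satisfying every obligation exists (e.g. b=true, c=false, d=false, n=true, p=true, q=true, s=true, u=true, v=false, w=false); no atom is both obligatory and forbidden, so the set is consistent.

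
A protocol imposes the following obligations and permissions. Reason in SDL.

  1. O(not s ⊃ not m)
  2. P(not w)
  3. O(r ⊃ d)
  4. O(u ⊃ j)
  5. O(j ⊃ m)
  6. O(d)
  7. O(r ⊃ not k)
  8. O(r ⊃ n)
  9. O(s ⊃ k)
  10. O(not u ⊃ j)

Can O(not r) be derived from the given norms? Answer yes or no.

Premises 4 and 10 are O(u ⊃ j) and O(not u ⊃ j); every ideal world satisfies u or not u, so in either case j holds — hence O(j).
Premise 5 is O(j ⊃ m); since O(j), deontic closure gives O(m).
Premise 1, O(not s ⊃ not m), contraposes to O(m ⊃ s); with O(m) we get O(s).
Applying K to premise 9 (O(s ⊃ k)) and O(s) yields O(k).
The contrapositive of premise 7 (O(r ⊃ not k)) is O(k ⊃ not r), and O(k) is already established, so O(not r).
Premises 2, 3, 6, 8 do not contribute to this derivation.
So O(not r) follows.

Yes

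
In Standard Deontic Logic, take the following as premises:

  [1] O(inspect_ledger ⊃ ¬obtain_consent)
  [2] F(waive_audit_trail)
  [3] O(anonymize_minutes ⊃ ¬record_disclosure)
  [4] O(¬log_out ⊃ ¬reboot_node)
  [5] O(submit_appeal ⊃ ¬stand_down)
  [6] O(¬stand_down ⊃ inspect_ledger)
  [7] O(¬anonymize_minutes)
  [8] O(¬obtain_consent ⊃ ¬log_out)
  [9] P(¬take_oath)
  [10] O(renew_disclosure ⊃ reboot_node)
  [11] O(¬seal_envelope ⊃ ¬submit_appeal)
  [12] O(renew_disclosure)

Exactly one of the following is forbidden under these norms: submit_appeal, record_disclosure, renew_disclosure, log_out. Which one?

From premise 12 we have O(renew_disclosure).
Applying K to premise 10 (O(renew_disclosure ⊃ reboot_node)) and O(renew_disclosure) yields O(reboot_node).
Premise 4, O(¬log_out ⊃ ¬reboot_node), contraposes to O(reboot_node ⊃ log_out); with O(reboot_node) we get O(log_out).
Premise 8 is O(¬obtain_consent ⊃ ¬log_out); contrapositively O(log_out ⊃ obtain_consent). Since O(log_out) holds, K gives O(obtain_consent).
The contrapositive of premise 1 (O(inspect_ledger ⊃ ¬obtain_consent)) is O(obtain_consent ⊃ ¬inspect_ledger), and O(obtain_consent) is already established, so O(¬inspect_ledger).
The contrapositive of premise 6 (O(¬stand_down ⊃ inspect_ledger)) is O(¬inspect_ledger ⊃ stand_down), and O(¬inspect_ledger) is already established, so O(stand_down).
Premise 5 is O(submit_appeal ⊃ ¬stand_down); contrapositively O(stand_down ⊃ ¬submit_appeal). Since O(stand_down) holds, K gives O(¬submit_appeal).
So O(¬submit_appeal) holds, i.e. submit_appeal is forbidden. None of the other listed options is forbidden under the premises.

submit_appeal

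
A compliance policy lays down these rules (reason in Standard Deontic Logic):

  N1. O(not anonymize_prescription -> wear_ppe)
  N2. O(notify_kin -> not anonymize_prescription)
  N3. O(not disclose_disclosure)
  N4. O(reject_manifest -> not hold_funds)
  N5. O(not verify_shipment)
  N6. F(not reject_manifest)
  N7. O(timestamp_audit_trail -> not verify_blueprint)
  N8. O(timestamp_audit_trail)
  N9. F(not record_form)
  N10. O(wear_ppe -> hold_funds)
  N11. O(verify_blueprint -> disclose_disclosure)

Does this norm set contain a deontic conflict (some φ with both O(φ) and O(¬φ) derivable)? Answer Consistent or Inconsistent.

Consistent

Premise 11 is O(verify_blueprint -> disclose_disclosure), but O(verify_blueprint) is not derivable from the premises, so it does not yield O(disclose_disclosure).
So O(disclose_disclosure) is not derivable, and the apparent clash with O(not disclose_disclosure) does not arise.
A world satisfying every obligation exists (e.g. anonymize_prescription=true, disclose_disclosure=false, hold_funds=false, notify_kin=false, record_form=true, reject_manifest=true, timestamp_audit_trail=true, verify_blueprint=false, verify_shipment=false, wear_ppe=false); no atom is both obligatory and forbidden, so the set is consistent.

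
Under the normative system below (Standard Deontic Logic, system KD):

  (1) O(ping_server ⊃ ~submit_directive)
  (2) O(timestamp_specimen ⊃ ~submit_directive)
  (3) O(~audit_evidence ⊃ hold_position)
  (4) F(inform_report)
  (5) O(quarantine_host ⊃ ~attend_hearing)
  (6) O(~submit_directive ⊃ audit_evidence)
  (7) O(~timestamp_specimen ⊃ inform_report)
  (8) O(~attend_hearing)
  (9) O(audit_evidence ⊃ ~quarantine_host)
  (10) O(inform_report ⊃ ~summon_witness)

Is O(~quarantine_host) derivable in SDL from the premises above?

Yes

F(inform_report) at premise 4 means O(~inform_report).
Premise 7, O(~timestamp_specimen ⊃ inform_report), contraposes to O(~inform_report ⊃ timestamp_specimen); with O(~inform_report) we get O(timestamp_specimen).
With premise 2, O(timestamp_specimen ⊃ ~submit_directive), the K-axiom yields O(~submit_directive).
Applying K to premise 6 (O(~submit_directive ⊃ audit_evidence)) and O(~submit_directive) yields O(audit_evidence).
Applying K to premise 9 (O(audit_evidence ⊃ ~quarantine_host)) and O(audit_evidence) yields O(~quarantine_host).
Premises 1, 3, 5, 8, 10 do not contribute to this derivation.
So O(~quarantine_host) follows.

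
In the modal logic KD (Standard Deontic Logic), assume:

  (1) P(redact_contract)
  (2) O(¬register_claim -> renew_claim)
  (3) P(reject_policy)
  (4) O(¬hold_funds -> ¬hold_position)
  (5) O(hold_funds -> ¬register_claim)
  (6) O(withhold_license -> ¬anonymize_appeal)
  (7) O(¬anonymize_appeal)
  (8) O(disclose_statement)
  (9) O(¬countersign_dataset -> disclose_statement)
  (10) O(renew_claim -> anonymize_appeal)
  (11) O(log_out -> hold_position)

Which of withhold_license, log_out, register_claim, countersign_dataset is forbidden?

log_out

Premise 7 states O(¬anonymize_appeal) outright.
Premise 10 is O(renew_claim -> anonymize_appeal); contrapositively O(¬anonymize_appeal -> ¬renew_claim). Since O(¬anonymize_appeal) holds, K gives O(¬renew_claim).
The contrapositive of premise 2 (O(¬register_claim -> renew_claim)) is O(¬renew_claim -> register_claim), and O(¬renew_claim) is already established, so O(register_claim).
The contrapositive of premise 5 (O(hold_funds -> ¬register_claim)) is O(register_claim -> ¬hold_funds), and O(register_claim) is already established, so O(¬hold_funds).
With premise 4, O(¬hold_funds -> ¬hold_position), the K-axiom yields O(¬hold_position).
The contrapositive of premise 11 (O(log_out -> hold_position)) is O(¬hold_position -> ¬log_out), and O(¬hold_position) is already established, so O(¬log_out).
So O(¬log_out) holds, i.e. log_out is forbidden. None of the other listed options is forbidden under the premises.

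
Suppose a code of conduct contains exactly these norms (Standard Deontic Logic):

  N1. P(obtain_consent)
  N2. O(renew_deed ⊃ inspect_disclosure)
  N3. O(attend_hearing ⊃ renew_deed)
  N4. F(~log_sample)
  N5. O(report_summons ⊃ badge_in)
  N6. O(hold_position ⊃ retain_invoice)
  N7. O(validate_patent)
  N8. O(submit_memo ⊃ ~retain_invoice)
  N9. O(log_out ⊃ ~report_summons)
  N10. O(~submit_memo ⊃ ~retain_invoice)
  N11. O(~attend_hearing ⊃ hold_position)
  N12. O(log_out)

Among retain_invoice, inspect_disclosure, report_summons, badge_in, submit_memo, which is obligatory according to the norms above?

By case analysis on submit_memo: premise 8 gives O(submit_memo ⊃ ~retain_invoice) and premise 10 gives O(~submit_memo ⊃ ~retain_invoice), so O(~retain_invoice) either way.
The contrapositive of premise 6 (O(hold_position ⊃ retain_invoice)) is O(~retain_invoice ⊃ ~hold_position), and O(~retain_invoice) is already established, so O(~hold_position).
Premise 11, O(~attend_hearing ⊃ hold_position), contraposes to O(~hold_position ⊃ attend_hearing); with O(~hold_position) we get O(attend_hearing).
Premise 3 is O(attend_hearing ⊃ renew_deed); since O(attend_hearing), deontic closure gives O(renew_deed).
From O(renew_deed) and premise 2, O(renew_deed ⊃ inspect_disclosure), we obtain O(inspect_disclosure).
So O(inspect_disclosure) holds — inspect_disclosure is obligatory. None of the other listed options is made obligatory by any chain of premises.

inspect_disclosure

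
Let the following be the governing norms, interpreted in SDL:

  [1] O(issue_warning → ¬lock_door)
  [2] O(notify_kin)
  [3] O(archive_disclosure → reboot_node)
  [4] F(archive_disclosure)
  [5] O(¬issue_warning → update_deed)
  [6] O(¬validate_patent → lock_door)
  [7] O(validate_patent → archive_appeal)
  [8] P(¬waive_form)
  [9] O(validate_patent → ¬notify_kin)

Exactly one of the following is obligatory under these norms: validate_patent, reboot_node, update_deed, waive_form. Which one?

update_deed

From premise 2 we have O(notify_kin).
Premise 9 is O(validate_patent → ¬notify_kin); contrapositively O(notify_kin → ¬validate_patent). Since O(notify_kin) holds, K gives O(¬validate_patent).
Premise 6 is O(¬validate_patent → lock_door); since O(¬validate_patent), deontic closure gives O(lock_door).
The contrapositive of premise 1 (O(issue_warning → ¬lock_door)) is O(lock_door → ¬issue_warning), and O(lock_door) is already established, so O(¬issue_warning).
Premise 5 is O(¬issue_warning → update_deed); since O(¬issue_warning), deontic closure gives O(update_deed).
So O(update_deed) holds — update_deed is obligatory. None of the other listed options is made obligatory by any chain of premises.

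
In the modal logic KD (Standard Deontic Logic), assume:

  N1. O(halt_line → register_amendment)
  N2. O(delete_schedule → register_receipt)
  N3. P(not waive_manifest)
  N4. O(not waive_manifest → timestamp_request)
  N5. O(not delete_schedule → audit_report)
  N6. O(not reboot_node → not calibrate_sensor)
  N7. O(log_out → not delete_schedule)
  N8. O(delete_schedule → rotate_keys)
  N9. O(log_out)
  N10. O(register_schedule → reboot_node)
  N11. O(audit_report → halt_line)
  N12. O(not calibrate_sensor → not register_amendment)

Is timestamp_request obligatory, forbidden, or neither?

Premise 4 is O(not waive_manifest → timestamp_request), but O(not waive_manifest) is not derivable from the premises (the permission P(not waive_manifest) asserts only not O(waive_manifest), not O(not waive_manifest)), so it does not yield O(timestamp_request).
No premise or chain of K-axiom applications forces O(timestamp_request), and none forces O(not timestamp_request). So timestamp_request is neither obligatory nor forbidden under these norms.

Neither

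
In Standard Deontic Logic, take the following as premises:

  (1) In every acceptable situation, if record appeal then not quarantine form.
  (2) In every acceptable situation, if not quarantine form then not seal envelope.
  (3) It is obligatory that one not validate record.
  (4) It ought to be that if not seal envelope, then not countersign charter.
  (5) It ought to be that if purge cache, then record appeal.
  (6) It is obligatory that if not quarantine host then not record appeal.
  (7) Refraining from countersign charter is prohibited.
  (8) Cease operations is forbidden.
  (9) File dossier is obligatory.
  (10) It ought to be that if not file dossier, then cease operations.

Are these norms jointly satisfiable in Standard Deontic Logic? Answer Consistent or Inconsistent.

Consistent

Premise 10 is O(¬file_dossier → cease_operations), but O(¬file_dossier) is not derivable from the premises, so it does not yield O(cease_operations).
So O(cease_operations) is not derivable, and the apparent clash with O(¬cease_operations) does not arise.
A world satisfying every obligation exists (e.g. cease_operations=false, countersign_charter=true, file_dossier=true, purge_cache=false, quarantine_form=true, quarantine_host=false, record_appeal=false, seal_envelope=true, validate_record=false); no atom is both obligatory and forbidden, so the set is consistent.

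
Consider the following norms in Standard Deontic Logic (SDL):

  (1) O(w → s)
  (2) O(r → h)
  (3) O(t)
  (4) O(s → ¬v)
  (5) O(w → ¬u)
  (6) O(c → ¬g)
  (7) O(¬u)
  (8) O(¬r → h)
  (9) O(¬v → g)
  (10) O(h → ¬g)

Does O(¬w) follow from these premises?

Premises 2 and 8 cover both cases: O(r → h) and O(¬r → h). Since r ∨ ¬r is a tautology, O(h) follows.
With premise 10, O(h → ¬g), the K-axiom yields O(¬g).
Premise 9 is O(¬v → g); contrapositively O(¬g → v). Since O(¬g) holds, K gives O(v).
Premise 4, O(s → ¬v), contraposes to O(v → ¬s); with O(v) we get O(¬s).
Premise 1, O(w → s), contraposes to O(¬s → ¬w); with O(¬s) we get O(¬w).
Premises 3, 5, 6, 7 do not contribute to this derivation.
So O(¬w) follows.

Yes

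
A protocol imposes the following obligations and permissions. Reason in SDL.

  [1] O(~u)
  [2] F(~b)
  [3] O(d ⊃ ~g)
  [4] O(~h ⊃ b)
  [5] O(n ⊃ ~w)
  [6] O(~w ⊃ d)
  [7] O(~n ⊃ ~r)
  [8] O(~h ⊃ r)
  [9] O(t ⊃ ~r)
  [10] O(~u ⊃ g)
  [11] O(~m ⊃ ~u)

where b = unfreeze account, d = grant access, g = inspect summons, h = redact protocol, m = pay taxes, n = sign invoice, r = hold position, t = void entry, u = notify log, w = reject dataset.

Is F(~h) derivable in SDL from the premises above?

Yes

Premise 1 states O(~u) outright.
From O(~u) and premise 10, O(~u ⊃ g), we obtain O(g).
The contrapositive of premise 3 (O(d ⊃ ~g)) is O(g ⊃ ~d), and O(g) is already established, so O(~d).
Premise 6, O(~w ⊃ d), contraposes to O(~d ⊃ w); with O(~d) we get O(w).
Premise 5, O(n ⊃ ~w), contraposes to O(w ⊃ ~n); with O(w) we get O(~n).
From O(~n) and premise 7, O(~n ⊃ ~r), we obtain O(~r).
Premise 8 is O(~h ⊃ r); contrapositively O(~r ⊃ h). Since O(~r) holds, K gives O(h).
Premises 2, 4, 9, 11 do not contribute to this derivation.
So O(h) holds, i.e. F(~h). The claim follows.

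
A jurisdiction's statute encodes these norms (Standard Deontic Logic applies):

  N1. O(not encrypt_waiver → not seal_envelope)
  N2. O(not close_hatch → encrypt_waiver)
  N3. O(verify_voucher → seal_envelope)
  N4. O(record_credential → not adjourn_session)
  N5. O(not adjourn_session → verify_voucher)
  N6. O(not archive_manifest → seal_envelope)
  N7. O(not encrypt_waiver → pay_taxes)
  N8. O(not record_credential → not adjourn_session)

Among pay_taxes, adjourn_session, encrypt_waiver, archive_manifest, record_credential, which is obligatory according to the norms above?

By case analysis on not record_credential: premise 8 gives O(not record_credential → not adjourn_session) and premise 4 gives O(record_credential → not adjourn_session), so O(not adjourn_session) either way.
Premise 5 is O(not adjourn_session → verify_voucher); since O(not adjourn_session), deontic closure gives O(verify_voucher).
Applying K to premise 3 (O(verify_voucher → seal_envelope)) and O(verify_voucher) yields O(seal_envelope).
Premise 1, O(not encrypt_waiver → not seal_envelope), contraposes to O(seal_envelope → encrypt_waiver); with O(seal_envelope) we get O(encrypt_waiver).
So O(encrypt_waiver) holds — encrypt_waiver is obligatory. None of the other listed options is made obligatory by any chain of premises.

encrypt_waiver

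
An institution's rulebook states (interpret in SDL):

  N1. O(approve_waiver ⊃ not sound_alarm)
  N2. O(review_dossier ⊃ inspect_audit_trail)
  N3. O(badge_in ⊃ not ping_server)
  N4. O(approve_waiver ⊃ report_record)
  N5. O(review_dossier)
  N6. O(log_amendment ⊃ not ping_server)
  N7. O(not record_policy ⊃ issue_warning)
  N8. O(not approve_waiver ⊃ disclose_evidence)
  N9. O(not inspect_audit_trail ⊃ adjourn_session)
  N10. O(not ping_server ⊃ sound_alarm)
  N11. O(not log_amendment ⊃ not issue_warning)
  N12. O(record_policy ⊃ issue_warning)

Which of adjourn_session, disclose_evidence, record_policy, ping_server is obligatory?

Premises 7 and 12 are O(not record_policy ⊃ issue_warning) and O(record_policy ⊃ issue_warning); every ideal world satisfies not record_policy or record_policy, so in either case issue_warning holds — hence O(issue_warning).
Premise 11, O(not log_amendment ⊃ not issue_warning), contraposes to O(issue_warning ⊃ log_amendment); with O(issue_warning) we get O(log_amendment).
Premise 6 is O(log_amendment ⊃ not ping_server); since O(log_amendment), deontic closure gives O(not ping_server).
From O(not ping_server) and premise 10, O(not ping_server ⊃ sound_alarm), we obtain O(sound_alarm).
Premise 1, O(approve_waiver ⊃ not sound_alarm), contraposes to O(sound_alarm ⊃ not approve_waiver); with O(sound_alarm) we get O(not approve_waiver).
Applying K to premise 8 (O(not approve_waiver ⊃ disclose_evidence)) and O(not approve_waiver) yields O(disclose_evidence).
So O(disclose_evidence) holds — disclose_evidence is obligatory. None of the other listed options is made obligatory by any chain of premises.

disclose_evidence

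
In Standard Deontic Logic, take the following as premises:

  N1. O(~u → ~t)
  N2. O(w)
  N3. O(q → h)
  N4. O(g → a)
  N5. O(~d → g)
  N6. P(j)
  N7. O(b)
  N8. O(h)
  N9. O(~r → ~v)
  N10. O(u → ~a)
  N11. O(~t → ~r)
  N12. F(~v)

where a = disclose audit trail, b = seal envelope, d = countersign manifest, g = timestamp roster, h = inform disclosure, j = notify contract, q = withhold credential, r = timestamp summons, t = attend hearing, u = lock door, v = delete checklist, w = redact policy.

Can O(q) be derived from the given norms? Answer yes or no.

Premise 3 is O(q → h); even if O(h) held, inferring O(q) would be affirming the consequent — invalid.
No other premise forces O(q). An ideal world satisfying every premise can still have q false, so O(q) is not derivable.

No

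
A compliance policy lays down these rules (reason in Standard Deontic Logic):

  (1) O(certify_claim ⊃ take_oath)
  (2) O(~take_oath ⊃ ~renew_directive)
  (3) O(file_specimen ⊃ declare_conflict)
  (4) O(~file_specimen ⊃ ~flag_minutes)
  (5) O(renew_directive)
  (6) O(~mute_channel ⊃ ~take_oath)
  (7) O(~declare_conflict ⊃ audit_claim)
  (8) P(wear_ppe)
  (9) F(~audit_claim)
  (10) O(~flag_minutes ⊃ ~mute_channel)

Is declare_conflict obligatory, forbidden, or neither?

From premise 5 we have O(renew_directive).
The contrapositive of premise 2 (O(~take_oath ⊃ ~renew_directive)) is O(renew_directive ⊃ take_oath), and O(renew_directive) is already established, so O(take_oath).
Premise 6 is O(~mute_channel ⊃ ~take_oath); contrapositively O(take_oath ⊃ mute_channel). Since O(take_oath) holds, K gives O(mute_channel).
Premise 10, O(~flag_minutes ⊃ ~mute_channel), contraposes to O(mute_channel ⊃ flag_minutes); with O(mute_channel) we get O(flag_minutes).
Premise 4 is O(~file_specimen ⊃ ~flag_minutes); contrapositively O(flag_minutes ⊃ file_specimen). Since O(flag_minutes) holds, K gives O(file_specimen).
Premise 3 is O(file_specimen ⊃ declare_conflict); since O(file_specimen), deontic closure gives O(declare_conflict).
Premises 1, 7, 8, 9 do not contribute to this derivation.
Hence declare_conflict is obligatory.

Obligatory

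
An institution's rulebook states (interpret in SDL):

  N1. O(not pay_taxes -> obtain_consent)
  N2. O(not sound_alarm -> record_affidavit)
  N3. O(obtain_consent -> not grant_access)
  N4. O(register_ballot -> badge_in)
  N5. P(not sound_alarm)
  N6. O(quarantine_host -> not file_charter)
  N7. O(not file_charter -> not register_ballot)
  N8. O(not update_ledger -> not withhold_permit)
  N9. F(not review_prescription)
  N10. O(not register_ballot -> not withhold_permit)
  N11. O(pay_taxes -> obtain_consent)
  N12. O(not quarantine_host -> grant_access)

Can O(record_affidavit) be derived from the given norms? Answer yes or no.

No

Premise 2 is O(not sound_alarm -> record_affidavit), but O(not sound_alarm) is not derivable from the premises (the permission P(not sound_alarm) asserts only not O(sound_alarm), not O(not sound_alarm)), so it does not yield O(record_affidavit).
No other premise forces O(record_affidavit). An ideal world satisfying every premise can still have record_affidavit false, so O(record_affidavit) is not derivable.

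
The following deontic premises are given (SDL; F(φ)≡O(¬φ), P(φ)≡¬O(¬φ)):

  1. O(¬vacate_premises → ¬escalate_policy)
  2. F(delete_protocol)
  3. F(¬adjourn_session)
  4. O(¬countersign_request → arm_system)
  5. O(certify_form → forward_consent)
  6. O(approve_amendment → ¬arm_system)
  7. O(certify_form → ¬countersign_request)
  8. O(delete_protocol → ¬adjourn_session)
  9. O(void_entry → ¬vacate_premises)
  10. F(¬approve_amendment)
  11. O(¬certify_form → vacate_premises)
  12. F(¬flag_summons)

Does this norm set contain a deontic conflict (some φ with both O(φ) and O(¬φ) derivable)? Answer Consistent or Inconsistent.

Premise 8 is O(delete_protocol → ¬adjourn_session), but O(delete_protocol) is not derivable from the premises, so it does not yield O(¬adjourn_session).
So O(¬adjourn_session) is not derivable, and the apparent clash with O(adjourn_session) does not arise.
A world satisfying every obligation exists (e.g. adjourn_session=true, approve_amendment=true, arm_system=false, certify_form=false, countersign_request=true, delete_protocol=false, escalate_policy=false, flag_summons=true, forward_consent=false, vacate_premises=true, void_entry=false); no atom is both obligatory and forbidden, so the set is consistent.

Consistent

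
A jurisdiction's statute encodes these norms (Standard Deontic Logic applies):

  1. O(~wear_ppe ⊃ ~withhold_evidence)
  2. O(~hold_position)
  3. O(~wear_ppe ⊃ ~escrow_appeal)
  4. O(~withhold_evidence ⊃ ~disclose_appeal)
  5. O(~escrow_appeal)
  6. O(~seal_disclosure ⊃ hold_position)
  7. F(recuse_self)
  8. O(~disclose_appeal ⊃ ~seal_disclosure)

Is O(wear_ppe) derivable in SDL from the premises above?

Yes

Premise 2 states O(~hold_position) outright.
Premise 6 is O(~seal_disclosure ⊃ hold_position); contrapositively O(~hold_position ⊃ seal_disclosure). Since O(~hold_position) holds, K gives O(seal_disclosure).
Premise 8, O(~disclose_appeal ⊃ ~seal_disclosure), contraposes to O(seal_disclosure ⊃ disclose_appeal); with O(seal_disclosure) we get O(disclose_appeal).
The contrapositive of premise 4 (O(~withhold_evidence ⊃ ~disclose_appeal)) is O(disclose_appeal ⊃ withhold_evidence), and O(disclose_appeal) is already established, so O(withhold_evidence).
Premise 1 is O(~wear_ppe ⊃ ~withhold_evidence); contrapositively O(withhold_evidence ⊃ wear_ppe). Since O(withhold_evidence) holds, K gives O(wear_ppe).
Premises 3, 5, 7 do not contribute to this derivation.
So O(wear_ppe) follows.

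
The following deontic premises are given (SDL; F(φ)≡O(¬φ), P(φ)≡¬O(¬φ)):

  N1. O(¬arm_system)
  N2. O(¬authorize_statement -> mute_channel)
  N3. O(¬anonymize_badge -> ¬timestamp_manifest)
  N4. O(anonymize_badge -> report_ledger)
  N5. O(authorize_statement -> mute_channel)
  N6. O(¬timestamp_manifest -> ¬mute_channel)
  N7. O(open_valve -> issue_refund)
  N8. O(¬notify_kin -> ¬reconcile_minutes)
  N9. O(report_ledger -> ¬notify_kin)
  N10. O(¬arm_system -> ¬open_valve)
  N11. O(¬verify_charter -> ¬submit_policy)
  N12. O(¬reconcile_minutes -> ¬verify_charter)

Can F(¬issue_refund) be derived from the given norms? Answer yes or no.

Premise 7 is O(open_valve -> issue_refund), but O(open_valve) is not derivable from the premises, so it does not yield O(issue_refund).
No other premise forces O(issue_refund). An ideal world satisfying every premise can still have ¬issue_refund true, so F(¬issue_refund) is not derivable.

No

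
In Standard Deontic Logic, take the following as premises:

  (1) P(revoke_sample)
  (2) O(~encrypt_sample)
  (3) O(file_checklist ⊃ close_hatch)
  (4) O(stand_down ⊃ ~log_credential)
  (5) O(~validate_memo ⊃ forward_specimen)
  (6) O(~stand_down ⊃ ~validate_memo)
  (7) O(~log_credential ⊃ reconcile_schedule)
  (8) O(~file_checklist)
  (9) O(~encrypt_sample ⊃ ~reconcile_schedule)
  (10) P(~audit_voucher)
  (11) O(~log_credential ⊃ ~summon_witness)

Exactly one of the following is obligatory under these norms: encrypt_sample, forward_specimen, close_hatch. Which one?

forward_specimen

Premise 2 states O(~encrypt_sample) outright.
From O(~encrypt_sample) and premise 9, O(~encrypt_sample ⊃ ~reconcile_schedule), we obtain O(~reconcile_schedule).
Premise 7 is O(~log_credential ⊃ reconcile_schedule); contrapositively O(~reconcile_schedule ⊃ log_credential). Since O(~reconcile_schedule) holds, K gives O(log_credential).
The contrapositive of premise 4 (O(stand_down ⊃ ~log_credential)) is O(log_credential ⊃ ~stand_down), and O(log_credential) is already established, so O(~stand_down).
Premise 6 is O(~stand_down ⊃ ~validate_memo); since O(~stand_down), deontic closure gives O(~validate_memo).
Applying K to premise 5 (O(~validate_memo ⊃ forward_specimen)) and O(~validate_memo) yields O(forward_specimen).
So O(forward_specimen) holds — forward_specimen is obligatory. None of the other listed options is made obligatory by any chain of premises.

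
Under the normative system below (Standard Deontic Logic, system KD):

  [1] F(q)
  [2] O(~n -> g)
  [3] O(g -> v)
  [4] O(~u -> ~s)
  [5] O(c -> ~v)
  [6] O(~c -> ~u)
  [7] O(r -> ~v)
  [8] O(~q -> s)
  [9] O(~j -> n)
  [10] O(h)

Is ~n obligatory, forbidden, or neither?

Forbidden

F(q) at premise 1 means O(~q).
From O(~q) and premise 8, O(~q -> s), we obtain O(s).
Premise 4 is O(~u -> ~s); contrapositively O(s -> u). Since O(s) holds, K gives O(u).
Premise 6, O(~c -> ~u), contraposes to O(u -> c); with O(u) we get O(c).
Applying K to premise 5 (O(c -> ~v)) and O(c) yields O(~v).
Premise 3 is O(g -> v); contrapositively O(~v -> ~g). Since O(~v) holds, K gives O(~g).
The contrapositive of premise 2 (O(~n -> g)) is O(~g -> n), and O(~g) is already established, so O(n).
Premises 7, 9, 10 do not contribute to this derivation.
Thus O(n), which is F(~n): ~n is forbidden.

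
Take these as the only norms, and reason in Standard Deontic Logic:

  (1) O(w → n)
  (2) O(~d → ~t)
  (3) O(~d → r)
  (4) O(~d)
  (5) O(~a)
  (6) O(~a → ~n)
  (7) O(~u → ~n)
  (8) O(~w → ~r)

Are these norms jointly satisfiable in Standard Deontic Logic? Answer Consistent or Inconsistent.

Inconsistent

From premise 5 we have O(~a).
With premise 6, O(~a → ~n), the K-axiom yields O(~n).
The contrapositive of premise 1 (O(w → n)) is O(~n → ~w), and O(~n) is already established, so O(~w).
With premise 8, O(~w → ~r), the K-axiom yields O(~r).
The contrapositive of premise 3 (O(~d → r)) is O(~r → d), and O(~r) is already established, so O(d).
Yet premise 4 states O(~d).
We now have both O(d) and O(~d) — d is simultaneously obligatory and forbidden, violating the D-axiom.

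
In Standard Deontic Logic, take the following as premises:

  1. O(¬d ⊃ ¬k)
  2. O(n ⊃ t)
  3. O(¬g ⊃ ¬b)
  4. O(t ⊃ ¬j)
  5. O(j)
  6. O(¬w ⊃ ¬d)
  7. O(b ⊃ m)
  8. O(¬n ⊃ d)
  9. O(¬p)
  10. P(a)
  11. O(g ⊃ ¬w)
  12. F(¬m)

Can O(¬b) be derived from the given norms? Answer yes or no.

Yes

From premise 5 we have O(j).
Premise 4 is O(t ⊃ ¬j); contrapositively O(j ⊃ ¬t). Since O(j) holds, K gives O(¬t).
The contrapositive of premise 2 (O(n ⊃ t)) is O(¬t ⊃ ¬n), and O(¬t) is already established, so O(¬n).
Premise 8 is O(¬n ⊃ d); since O(¬n), deontic closure gives O(d).
The contrapositive of premise 6 (O(¬w ⊃ ¬d)) is O(d ⊃ w), and O(d) is already established, so O(w).
The contrapositive of premise 11 (O(g ⊃ ¬w)) is O(w ⊃ ¬g), and O(w) is already established, so O(¬g).
From O(¬g) and premise 3, O(¬g ⊃ ¬b), we obtain O(¬b).
Premises 1, 7, 9, 10, 12 do not contribute to this derivation.
So O(¬b) follows.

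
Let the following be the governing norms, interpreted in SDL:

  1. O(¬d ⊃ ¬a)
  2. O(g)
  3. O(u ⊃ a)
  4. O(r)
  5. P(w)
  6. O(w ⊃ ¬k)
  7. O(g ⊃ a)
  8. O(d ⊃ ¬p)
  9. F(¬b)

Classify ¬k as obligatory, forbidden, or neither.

Neither

Premise 6 is O(w ⊃ ¬k), but O(w) is not derivable from the premises (the permission P(w) asserts only ¬O(¬w), not O(w)), so it does not yield O(¬k).
No premise or chain of K-axiom applications forces O(¬k), and none forces O(k). So ¬k is neither obligatory nor forbidden under these norms.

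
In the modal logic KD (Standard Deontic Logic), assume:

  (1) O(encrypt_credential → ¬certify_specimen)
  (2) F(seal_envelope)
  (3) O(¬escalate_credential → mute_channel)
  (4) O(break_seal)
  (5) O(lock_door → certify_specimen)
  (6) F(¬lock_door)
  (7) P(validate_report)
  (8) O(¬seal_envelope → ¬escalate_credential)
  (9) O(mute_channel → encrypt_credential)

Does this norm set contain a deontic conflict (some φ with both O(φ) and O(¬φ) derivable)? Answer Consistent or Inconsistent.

Premise 6 is F(¬lock_door), i.e. O(lock_door).
Premise 5 is O(lock_door → certify_specimen); since O(lock_door), deontic closure gives O(certify_specimen).
Premise 1, O(encrypt_credential → ¬certify_specimen), contraposes to O(certify_specimen → ¬encrypt_credential); with O(certify_specimen) we get O(¬encrypt_credential).
Premise 9 is O(mute_channel → encrypt_credential); contrapositively O(¬encrypt_credential → ¬mute_channel). Since O(¬encrypt_credential) holds, K gives O(¬mute_channel).
The contrapositive of premise 3 (O(¬escalate_credential → mute_channel)) is O(¬mute_channel → escalate_credential), and O(¬mute_channel) is already established, so O(escalate_credential).
Premise 8 is O(¬seal_envelope → ¬escalate_credential); contrapositively O(escalate_credential → seal_envelope). Since O(escalate_credential) holds, K gives O(seal_envelope).
Yet premise 2 is F(seal_envelope), i.e. O(¬seal_envelope).
We now have both O(seal_envelope) and O(¬seal_envelope) — seal_envelope is simultaneously obligatory and forbidden, violating the D-axiom.

Inconsistent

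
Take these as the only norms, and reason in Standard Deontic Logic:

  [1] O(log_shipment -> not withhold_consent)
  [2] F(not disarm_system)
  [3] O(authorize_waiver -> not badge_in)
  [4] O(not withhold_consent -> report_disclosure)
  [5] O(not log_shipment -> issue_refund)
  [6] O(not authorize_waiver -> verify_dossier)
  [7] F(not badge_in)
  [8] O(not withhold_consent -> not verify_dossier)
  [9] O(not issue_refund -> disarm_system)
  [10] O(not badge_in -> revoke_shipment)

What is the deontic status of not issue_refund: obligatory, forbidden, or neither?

Premise 7 is F(not badge_in), i.e. O(badge_in).
Premise 3 is O(authorize_waiver -> not badge_in); contrapositively O(badge_in -> not authorize_waiver). Since O(badge_in) holds, K gives O(not authorize_waiver).
With premise 6, O(not authorize_waiver -> verify_dossier), the K-axiom yields O(verify_dossier).
Premise 8, O(not withhold_consent -> not verify_dossier), contraposes to O(verify_dossier -> withhold_consent); with O(verify_dossier) we get O(withhold_consent).
Premise 1 is O(log_shipment -> not withhold_consent); contrapositively O(withhold_consent -> not log_shipment). Since O(withhold_consent) holds, K gives O(not log_shipment).
Applying K to premise 5 (O(not log_shipment -> issue_refund)) and O(not log_shipment) yields O(issue_refund).
Premises 2, 4, 9, 10 do not contribute to this derivation.
Thus O(issue_refund), which is F(not issue_refund): not issue_refund is forbidden.

Forbidden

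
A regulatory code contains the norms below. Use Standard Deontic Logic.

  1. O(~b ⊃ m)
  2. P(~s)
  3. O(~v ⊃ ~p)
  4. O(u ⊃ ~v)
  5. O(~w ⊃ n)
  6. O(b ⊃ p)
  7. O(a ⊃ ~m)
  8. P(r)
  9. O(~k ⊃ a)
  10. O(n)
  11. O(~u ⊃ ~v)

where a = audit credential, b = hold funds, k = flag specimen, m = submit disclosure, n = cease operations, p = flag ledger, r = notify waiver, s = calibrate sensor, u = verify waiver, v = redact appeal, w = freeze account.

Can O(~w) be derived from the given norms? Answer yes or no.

Premise 5 is O(~w ⊃ n); even if O(n) held, inferring O(~w) would be affirming the consequent — invalid.
No other premise forces O(~w). An ideal world satisfying every premise can still have ~w false, so O(~w) is not derivable.

No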